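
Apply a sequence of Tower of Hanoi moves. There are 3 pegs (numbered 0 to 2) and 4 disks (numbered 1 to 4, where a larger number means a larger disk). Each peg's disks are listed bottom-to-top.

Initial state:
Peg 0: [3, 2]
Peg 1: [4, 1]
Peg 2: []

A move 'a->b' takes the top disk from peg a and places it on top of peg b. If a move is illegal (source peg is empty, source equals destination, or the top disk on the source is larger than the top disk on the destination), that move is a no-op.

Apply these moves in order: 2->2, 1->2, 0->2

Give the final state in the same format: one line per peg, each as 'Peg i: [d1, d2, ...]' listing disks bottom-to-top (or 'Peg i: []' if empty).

Answer: Peg 0: [3, 2]
Peg 1: [4]
Peg 2: [1]

Derivation:
After move 1 (2->2):
Peg 0: [3, 2]
Peg 1: [4, 1]
Peg 2: []

After move 2 (1->2):
Peg 0: [3, 2]
Peg 1: [4]
Peg 2: [1]

After move 3 (0->2):
Peg 0: [3, 2]
Peg 1: [4]
Peg 2: [1]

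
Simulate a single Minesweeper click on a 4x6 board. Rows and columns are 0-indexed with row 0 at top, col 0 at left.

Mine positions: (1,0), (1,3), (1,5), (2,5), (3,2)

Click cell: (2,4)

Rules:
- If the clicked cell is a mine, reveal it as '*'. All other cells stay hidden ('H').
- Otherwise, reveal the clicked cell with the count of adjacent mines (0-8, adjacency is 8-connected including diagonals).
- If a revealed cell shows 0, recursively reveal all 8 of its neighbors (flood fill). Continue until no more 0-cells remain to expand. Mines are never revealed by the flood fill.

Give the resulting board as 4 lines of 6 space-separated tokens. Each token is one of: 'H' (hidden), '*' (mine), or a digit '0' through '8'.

H H H H H H
H H H H H H
H H H H 3 H
H H H H H H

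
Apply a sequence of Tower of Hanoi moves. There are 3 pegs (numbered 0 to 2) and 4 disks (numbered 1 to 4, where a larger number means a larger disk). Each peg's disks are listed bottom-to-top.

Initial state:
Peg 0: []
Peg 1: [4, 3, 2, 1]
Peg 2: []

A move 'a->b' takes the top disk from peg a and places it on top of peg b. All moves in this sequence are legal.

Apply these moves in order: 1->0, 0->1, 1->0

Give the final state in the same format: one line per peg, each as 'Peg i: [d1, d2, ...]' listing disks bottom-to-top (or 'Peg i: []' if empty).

After move 1 (1->0):
Peg 0: [1]
Peg 1: [4, 3, 2]
Peg 2: []

After move 2 (0->1):
Peg 0: []
Peg 1: [4, 3, 2, 1]
Peg 2: []

After move 3 (1->0):
Peg 0: [1]
Peg 1: [4, 3, 2]
Peg 2: []

Answer: Peg 0: [1]
Peg 1: [4, 3, 2]
Peg 2: []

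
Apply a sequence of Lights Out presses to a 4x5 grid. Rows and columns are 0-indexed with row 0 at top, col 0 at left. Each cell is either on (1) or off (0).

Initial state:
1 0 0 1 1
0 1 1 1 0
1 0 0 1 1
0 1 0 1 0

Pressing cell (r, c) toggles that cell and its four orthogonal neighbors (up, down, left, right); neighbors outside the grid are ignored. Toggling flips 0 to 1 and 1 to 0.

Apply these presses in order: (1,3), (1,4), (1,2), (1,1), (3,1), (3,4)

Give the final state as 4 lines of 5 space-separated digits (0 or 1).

Answer: 1 1 1 0 0
1 1 0 0 0
1 0 1 0 1
1 0 1 0 1

Derivation:
After press 1 at (1,3):
1 0 0 0 1
0 1 0 0 1
1 0 0 0 1
0 1 0 1 0

After press 2 at (1,4):
1 0 0 0 0
0 1 0 1 0
1 0 0 0 0
0 1 0 1 0

After press 3 at (1,2):
1 0 1 0 0
0 0 1 0 0
1 0 1 0 0
0 1 0 1 0

After press 4 at (1,1):
1 1 1 0 0
1 1 0 0 0
1 1 1 0 0
0 1 0 1 0

After press 5 at (3,1):
1 1 1 0 0
1 1 0 0 0
1 0 1 0 0
1 0 1 1 0

After press 6 at (3,4):
1 1 1 0 0
1 1 0 0 0
1 0 1 0 1
1 0 1 0 1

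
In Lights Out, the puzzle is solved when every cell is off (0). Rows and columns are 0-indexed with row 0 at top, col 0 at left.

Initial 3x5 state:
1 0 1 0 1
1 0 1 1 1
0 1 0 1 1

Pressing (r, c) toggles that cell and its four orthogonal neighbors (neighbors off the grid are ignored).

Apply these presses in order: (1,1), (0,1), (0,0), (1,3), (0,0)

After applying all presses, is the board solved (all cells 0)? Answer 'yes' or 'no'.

Answer: no

Derivation:
After press 1 at (1,1):
1 1 1 0 1
0 1 0 1 1
0 0 0 1 1

After press 2 at (0,1):
0 0 0 0 1
0 0 0 1 1
0 0 0 1 1

After press 3 at (0,0):
1 1 0 0 1
1 0 0 1 1
0 0 0 1 1

After press 4 at (1,3):
1 1 0 1 1
1 0 1 0 0
0 0 0 0 1

After press 5 at (0,0):
0 0 0 1 1
0 0 1 0 0
0 0 0 0 1

Lights still on: 4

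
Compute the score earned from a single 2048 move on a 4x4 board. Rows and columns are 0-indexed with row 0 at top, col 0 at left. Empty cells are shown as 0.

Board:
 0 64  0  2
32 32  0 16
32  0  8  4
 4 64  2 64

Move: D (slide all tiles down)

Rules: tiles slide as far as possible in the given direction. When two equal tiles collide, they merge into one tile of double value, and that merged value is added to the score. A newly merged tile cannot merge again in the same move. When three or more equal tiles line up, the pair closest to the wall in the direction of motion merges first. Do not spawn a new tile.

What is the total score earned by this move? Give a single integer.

Answer: 64

Derivation:
Slide down:
col 0: [0, 32, 32, 4] -> [0, 0, 64, 4]  score +64 (running 64)
col 1: [64, 32, 0, 64] -> [0, 64, 32, 64]  score +0 (running 64)
col 2: [0, 0, 8, 2] -> [0, 0, 8, 2]  score +0 (running 64)
col 3: [2, 16, 4, 64] -> [2, 16, 4, 64]  score +0 (running 64)
Board after move:
 0  0  0  2
 0 64  0 16
64 32  8  4
 4 64  2 64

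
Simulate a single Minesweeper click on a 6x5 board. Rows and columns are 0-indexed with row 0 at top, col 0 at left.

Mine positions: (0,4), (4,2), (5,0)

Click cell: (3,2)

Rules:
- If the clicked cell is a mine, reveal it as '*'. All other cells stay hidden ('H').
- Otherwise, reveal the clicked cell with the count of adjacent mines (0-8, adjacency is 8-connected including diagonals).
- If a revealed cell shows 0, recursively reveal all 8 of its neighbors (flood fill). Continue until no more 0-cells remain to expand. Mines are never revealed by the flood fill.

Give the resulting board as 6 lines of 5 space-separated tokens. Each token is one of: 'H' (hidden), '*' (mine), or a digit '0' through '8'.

H H H H H
H H H H H
H H H H H
H H 1 H H
H H H H H
H H H H H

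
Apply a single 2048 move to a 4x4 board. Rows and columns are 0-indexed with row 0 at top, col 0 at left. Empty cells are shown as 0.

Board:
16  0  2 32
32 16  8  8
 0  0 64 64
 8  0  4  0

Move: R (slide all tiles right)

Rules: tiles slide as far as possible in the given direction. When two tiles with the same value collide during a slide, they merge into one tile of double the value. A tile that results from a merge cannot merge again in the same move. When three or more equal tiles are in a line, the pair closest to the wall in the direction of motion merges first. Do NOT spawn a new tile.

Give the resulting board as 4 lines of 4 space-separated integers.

Answer:   0  16   2  32
  0  32  16  16
  0   0   0 128
  0   0   8   4

Derivation:
Slide right:
row 0: [16, 0, 2, 32] -> [0, 16, 2, 32]
row 1: [32, 16, 8, 8] -> [0, 32, 16, 16]
row 2: [0, 0, 64, 64] -> [0, 0, 0, 128]
row 3: [8, 0, 4, 0] -> [0, 0, 8, 4]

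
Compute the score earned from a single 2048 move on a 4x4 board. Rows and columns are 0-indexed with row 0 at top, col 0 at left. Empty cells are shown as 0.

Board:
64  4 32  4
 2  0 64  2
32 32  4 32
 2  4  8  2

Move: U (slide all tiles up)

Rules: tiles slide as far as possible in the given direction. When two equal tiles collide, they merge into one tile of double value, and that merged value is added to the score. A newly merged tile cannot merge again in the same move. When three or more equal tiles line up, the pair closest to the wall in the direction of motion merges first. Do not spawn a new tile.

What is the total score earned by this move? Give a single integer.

Slide up:
col 0: [64, 2, 32, 2] -> [64, 2, 32, 2]  score +0 (running 0)
col 1: [4, 0, 32, 4] -> [4, 32, 4, 0]  score +0 (running 0)
col 2: [32, 64, 4, 8] -> [32, 64, 4, 8]  score +0 (running 0)
col 3: [4, 2, 32, 2] -> [4, 2, 32, 2]  score +0 (running 0)
Board after move:
64  4 32  4
 2 32 64  2
32  4  4 32
 2  0  8  2

Answer: 0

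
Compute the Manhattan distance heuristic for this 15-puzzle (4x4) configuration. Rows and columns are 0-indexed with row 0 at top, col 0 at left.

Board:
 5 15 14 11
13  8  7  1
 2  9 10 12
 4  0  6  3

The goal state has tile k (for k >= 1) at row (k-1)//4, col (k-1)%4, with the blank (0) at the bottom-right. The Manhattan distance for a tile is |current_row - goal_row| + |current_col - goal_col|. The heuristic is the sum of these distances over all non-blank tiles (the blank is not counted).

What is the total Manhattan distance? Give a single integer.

Answer: 38

Derivation:
Tile 5: (0,0)->(1,0) = 1
Tile 15: (0,1)->(3,2) = 4
Tile 14: (0,2)->(3,1) = 4
Tile 11: (0,3)->(2,2) = 3
Tile 13: (1,0)->(3,0) = 2
Tile 8: (1,1)->(1,3) = 2
Tile 7: (1,2)->(1,2) = 0
Tile 1: (1,3)->(0,0) = 4
Tile 2: (2,0)->(0,1) = 3
Tile 9: (2,1)->(2,0) = 1
Tile 10: (2,2)->(2,1) = 1
Tile 12: (2,3)->(2,3) = 0
Tile 4: (3,0)->(0,3) = 6
Tile 6: (3,2)->(1,1) = 3
Tile 3: (3,3)->(0,2) = 4
Sum: 1 + 4 + 4 + 3 + 2 + 2 + 0 + 4 + 3 + 1 + 1 + 0 + 6 + 3 + 4 = 38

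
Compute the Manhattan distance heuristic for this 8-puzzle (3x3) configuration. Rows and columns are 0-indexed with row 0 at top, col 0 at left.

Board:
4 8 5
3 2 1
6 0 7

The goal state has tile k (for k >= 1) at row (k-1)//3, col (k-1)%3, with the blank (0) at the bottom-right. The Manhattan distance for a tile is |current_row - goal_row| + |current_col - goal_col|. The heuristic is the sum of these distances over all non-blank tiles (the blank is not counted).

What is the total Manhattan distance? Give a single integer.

Tile 4: at (0,0), goal (1,0), distance |0-1|+|0-0| = 1
Tile 8: at (0,1), goal (2,1), distance |0-2|+|1-1| = 2
Tile 5: at (0,2), goal (1,1), distance |0-1|+|2-1| = 2
Tile 3: at (1,0), goal (0,2), distance |1-0|+|0-2| = 3
Tile 2: at (1,1), goal (0,1), distance |1-0|+|1-1| = 1
Tile 1: at (1,2), goal (0,0), distance |1-0|+|2-0| = 3
Tile 6: at (2,0), goal (1,2), distance |2-1|+|0-2| = 3
Tile 7: at (2,2), goal (2,0), distance |2-2|+|2-0| = 2
Sum: 1 + 2 + 2 + 3 + 1 + 3 + 3 + 2 = 17

Answer: 17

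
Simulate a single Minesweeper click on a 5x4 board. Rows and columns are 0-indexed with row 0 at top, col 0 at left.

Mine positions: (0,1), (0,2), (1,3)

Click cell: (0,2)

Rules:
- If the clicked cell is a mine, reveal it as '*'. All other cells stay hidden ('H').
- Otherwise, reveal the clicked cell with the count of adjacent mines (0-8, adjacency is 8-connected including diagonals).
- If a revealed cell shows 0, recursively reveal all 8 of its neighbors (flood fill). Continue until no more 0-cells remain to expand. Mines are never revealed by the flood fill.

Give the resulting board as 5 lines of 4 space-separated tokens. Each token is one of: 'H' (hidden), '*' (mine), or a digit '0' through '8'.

H H * H
H H H H
H H H H
H H H H
H H H H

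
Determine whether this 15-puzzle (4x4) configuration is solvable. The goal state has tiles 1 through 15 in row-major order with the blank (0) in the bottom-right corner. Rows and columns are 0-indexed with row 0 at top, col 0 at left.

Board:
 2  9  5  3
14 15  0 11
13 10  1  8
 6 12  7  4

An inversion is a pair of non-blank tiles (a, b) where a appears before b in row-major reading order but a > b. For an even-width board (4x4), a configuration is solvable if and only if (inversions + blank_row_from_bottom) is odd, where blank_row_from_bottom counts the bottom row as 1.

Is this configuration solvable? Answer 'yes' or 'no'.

Answer: no

Derivation:
Inversions: 55
Blank is in row 1 (0-indexed from top), which is row 3 counting from the bottom (bottom = 1).
55 + 3 = 58, which is even, so the puzzle is not solvable.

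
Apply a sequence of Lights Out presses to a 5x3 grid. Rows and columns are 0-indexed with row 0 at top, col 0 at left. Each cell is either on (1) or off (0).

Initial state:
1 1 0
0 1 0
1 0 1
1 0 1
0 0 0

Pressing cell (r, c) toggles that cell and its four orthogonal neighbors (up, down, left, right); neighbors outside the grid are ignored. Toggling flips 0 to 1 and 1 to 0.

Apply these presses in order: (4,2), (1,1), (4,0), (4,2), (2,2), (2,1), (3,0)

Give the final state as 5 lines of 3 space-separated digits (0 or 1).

Answer: 1 0 0
1 1 0
1 1 1
1 0 0
0 1 0

Derivation:
After press 1 at (4,2):
1 1 0
0 1 0
1 0 1
1 0 0
0 1 1

After press 2 at (1,1):
1 0 0
1 0 1
1 1 1
1 0 0
0 1 1

After press 3 at (4,0):
1 0 0
1 0 1
1 1 1
0 0 0
1 0 1

After press 4 at (4,2):
1 0 0
1 0 1
1 1 1
0 0 1
1 1 0

After press 5 at (2,2):
1 0 0
1 0 0
1 0 0
0 0 0
1 1 0

After press 6 at (2,1):
1 0 0
1 1 0
0 1 1
0 1 0
1 1 0

After press 7 at (3,0):
1 0 0
1 1 0
1 1 1
1 0 0
0 1 0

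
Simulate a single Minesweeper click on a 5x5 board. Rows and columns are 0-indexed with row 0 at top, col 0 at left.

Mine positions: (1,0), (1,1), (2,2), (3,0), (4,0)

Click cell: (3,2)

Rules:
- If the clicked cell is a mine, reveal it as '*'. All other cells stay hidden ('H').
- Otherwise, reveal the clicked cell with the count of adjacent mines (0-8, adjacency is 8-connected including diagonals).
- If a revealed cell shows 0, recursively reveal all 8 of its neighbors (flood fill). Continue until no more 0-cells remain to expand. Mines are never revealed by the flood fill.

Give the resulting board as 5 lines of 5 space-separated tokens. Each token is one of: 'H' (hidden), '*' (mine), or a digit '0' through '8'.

H H H H H
H H H H H
H H H H H
H H 1 H H
H H H H H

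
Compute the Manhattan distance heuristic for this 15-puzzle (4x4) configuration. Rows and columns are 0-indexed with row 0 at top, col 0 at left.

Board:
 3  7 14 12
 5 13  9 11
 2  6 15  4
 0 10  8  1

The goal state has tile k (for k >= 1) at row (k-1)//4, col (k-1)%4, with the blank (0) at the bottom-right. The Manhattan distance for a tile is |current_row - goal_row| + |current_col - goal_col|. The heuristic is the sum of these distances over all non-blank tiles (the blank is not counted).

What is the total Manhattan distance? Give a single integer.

Answer: 35

Derivation:
Tile 3: at (0,0), goal (0,2), distance |0-0|+|0-2| = 2
Tile 7: at (0,1), goal (1,2), distance |0-1|+|1-2| = 2
Tile 14: at (0,2), goal (3,1), distance |0-3|+|2-1| = 4
Tile 12: at (0,3), goal (2,3), distance |0-2|+|3-3| = 2
Tile 5: at (1,0), goal (1,0), distance |1-1|+|0-0| = 0
Tile 13: at (1,1), goal (3,0), distance |1-3|+|1-0| = 3
Tile 9: at (1,2), goal (2,0), distance |1-2|+|2-0| = 3
Tile 11: at (1,3), goal (2,2), distance |1-2|+|3-2| = 2
Tile 2: at (2,0), goal (0,1), distance |2-0|+|0-1| = 3
Tile 6: at (2,1), goal (1,1), distance |2-1|+|1-1| = 1
Tile 15: at (2,2), goal (3,2), distance |2-3|+|2-2| = 1
Tile 4: at (2,3), goal (0,3), distance |2-0|+|3-3| = 2
Tile 10: at (3,1), goal (2,1), distance |3-2|+|1-1| = 1
Tile 8: at (3,2), goal (1,3), distance |3-1|+|2-3| = 3
Tile 1: at (3,3), goal (0,0), distance |3-0|+|3-0| = 6
Sum: 2 + 2 + 4 + 2 + 0 + 3 + 3 + 2 + 3 + 1 + 1 + 2 + 1 + 3 + 6 = 35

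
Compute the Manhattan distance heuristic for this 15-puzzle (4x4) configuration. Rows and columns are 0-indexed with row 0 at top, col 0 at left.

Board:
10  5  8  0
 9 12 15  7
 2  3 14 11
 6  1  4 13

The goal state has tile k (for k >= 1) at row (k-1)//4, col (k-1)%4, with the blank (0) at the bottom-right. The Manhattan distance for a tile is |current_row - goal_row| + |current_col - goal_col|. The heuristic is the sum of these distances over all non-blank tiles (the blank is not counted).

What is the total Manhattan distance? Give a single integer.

Answer: 37

Derivation:
Tile 10: (0,0)->(2,1) = 3
Tile 5: (0,1)->(1,0) = 2
Tile 8: (0,2)->(1,3) = 2
Tile 9: (1,0)->(2,0) = 1
Tile 12: (1,1)->(2,3) = 3
Tile 15: (1,2)->(3,2) = 2
Tile 7: (1,3)->(1,2) = 1
Tile 2: (2,0)->(0,1) = 3
Tile 3: (2,1)->(0,2) = 3
Tile 14: (2,2)->(3,1) = 2
Tile 11: (2,3)->(2,2) = 1
Tile 6: (3,0)->(1,1) = 3
Tile 1: (3,1)->(0,0) = 4
Tile 4: (3,2)->(0,3) = 4
Tile 13: (3,3)->(3,0) = 3
Sum: 3 + 2 + 2 + 1 + 3 + 2 + 1 + 3 + 3 + 2 + 1 + 3 + 4 + 4 + 3 = 37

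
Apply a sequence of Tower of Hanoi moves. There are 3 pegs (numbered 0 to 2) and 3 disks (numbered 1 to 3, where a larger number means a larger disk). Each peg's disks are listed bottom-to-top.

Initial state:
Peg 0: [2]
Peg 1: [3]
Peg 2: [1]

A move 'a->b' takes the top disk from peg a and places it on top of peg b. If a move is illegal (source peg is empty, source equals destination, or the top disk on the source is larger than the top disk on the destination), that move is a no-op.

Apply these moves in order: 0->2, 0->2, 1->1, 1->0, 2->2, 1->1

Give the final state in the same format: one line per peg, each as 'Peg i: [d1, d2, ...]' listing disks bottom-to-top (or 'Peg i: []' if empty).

Answer: Peg 0: [2]
Peg 1: [3]
Peg 2: [1]

Derivation:
After move 1 (0->2):
Peg 0: [2]
Peg 1: [3]
Peg 2: [1]

After move 2 (0->2):
Peg 0: [2]
Peg 1: [3]
Peg 2: [1]

After move 3 (1->1):
Peg 0: [2]
Peg 1: [3]
Peg 2: [1]

After move 4 (1->0):
Peg 0: [2]
Peg 1: [3]
Peg 2: [1]

After move 5 (2->2):
Peg 0: [2]
Peg 1: [3]
Peg 2: [1]

After move 6 (1->1):
Peg 0: [2]
Peg 1: [3]
Peg 2: [1]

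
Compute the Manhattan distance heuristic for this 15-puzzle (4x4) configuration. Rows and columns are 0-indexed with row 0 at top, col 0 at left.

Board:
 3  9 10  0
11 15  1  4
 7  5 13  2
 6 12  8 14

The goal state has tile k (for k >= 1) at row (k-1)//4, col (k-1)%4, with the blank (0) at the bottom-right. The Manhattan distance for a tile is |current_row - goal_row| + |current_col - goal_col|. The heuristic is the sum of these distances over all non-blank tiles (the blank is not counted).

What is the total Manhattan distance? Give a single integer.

Answer: 41

Derivation:
Tile 3: at (0,0), goal (0,2), distance |0-0|+|0-2| = 2
Tile 9: at (0,1), goal (2,0), distance |0-2|+|1-0| = 3
Tile 10: at (0,2), goal (2,1), distance |0-2|+|2-1| = 3
Tile 11: at (1,0), goal (2,2), distance |1-2|+|0-2| = 3
Tile 15: at (1,1), goal (3,2), distance |1-3|+|1-2| = 3
Tile 1: at (1,2), goal (0,0), distance |1-0|+|2-0| = 3
Tile 4: at (1,3), goal (0,3), distance |1-0|+|3-3| = 1
Tile 7: at (2,0), goal (1,2), distance |2-1|+|0-2| = 3
Tile 5: at (2,1), goal (1,0), distance |2-1|+|1-0| = 2
Tile 13: at (2,2), goal (3,0), distance |2-3|+|2-0| = 3
Tile 2: at (2,3), goal (0,1), distance |2-0|+|3-1| = 4
Tile 6: at (3,0), goal (1,1), distance |3-1|+|0-1| = 3
Tile 12: at (3,1), goal (2,3), distance |3-2|+|1-3| = 3
Tile 8: at (3,2), goal (1,3), distance |3-1|+|2-3| = 3
Tile 14: at (3,3), goal (3,1), distance |3-3|+|3-1| = 2
Sum: 2 + 3 + 3 + 3 + 3 + 3 + 1 + 3 + 2 + 3 + 4 + 3 + 3 + 3 + 2 = 41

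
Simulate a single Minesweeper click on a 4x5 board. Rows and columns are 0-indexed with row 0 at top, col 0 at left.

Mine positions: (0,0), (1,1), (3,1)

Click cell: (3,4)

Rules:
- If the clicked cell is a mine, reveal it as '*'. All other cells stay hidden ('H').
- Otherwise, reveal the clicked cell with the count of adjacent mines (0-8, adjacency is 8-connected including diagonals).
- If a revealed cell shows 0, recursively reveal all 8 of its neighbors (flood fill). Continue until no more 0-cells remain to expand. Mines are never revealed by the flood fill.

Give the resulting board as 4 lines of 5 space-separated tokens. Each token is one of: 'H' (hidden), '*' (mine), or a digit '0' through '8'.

H H 1 0 0
H H 1 0 0
H H 2 0 0
H H 1 0 0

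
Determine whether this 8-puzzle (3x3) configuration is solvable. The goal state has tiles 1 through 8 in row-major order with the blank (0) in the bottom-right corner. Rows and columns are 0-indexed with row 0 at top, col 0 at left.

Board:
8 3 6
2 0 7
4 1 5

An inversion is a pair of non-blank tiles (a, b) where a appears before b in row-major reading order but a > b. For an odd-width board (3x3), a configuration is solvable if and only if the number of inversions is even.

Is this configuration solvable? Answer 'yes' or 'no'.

Inversions (pairs i<j in row-major order where tile[i] > tile[j] > 0): 18
18 is even, so the puzzle is solvable.

Answer: yes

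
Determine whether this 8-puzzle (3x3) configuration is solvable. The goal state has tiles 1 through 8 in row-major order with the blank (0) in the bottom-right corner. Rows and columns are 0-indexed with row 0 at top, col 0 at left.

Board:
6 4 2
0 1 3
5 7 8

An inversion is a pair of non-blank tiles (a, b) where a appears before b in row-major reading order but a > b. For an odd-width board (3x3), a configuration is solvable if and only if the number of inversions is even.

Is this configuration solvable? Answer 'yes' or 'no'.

Answer: no

Derivation:
Inversions (pairs i<j in row-major order where tile[i] > tile[j] > 0): 9
9 is odd, so the puzzle is not solvable.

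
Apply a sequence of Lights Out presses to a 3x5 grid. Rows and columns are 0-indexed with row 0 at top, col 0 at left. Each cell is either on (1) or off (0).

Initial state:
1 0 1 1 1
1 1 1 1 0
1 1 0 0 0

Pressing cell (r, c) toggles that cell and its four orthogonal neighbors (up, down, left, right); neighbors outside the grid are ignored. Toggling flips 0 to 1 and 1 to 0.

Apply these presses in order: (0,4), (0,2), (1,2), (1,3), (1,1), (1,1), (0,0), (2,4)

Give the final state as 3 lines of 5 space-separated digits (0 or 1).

Answer: 0 0 1 0 0
0 0 0 1 1
1 1 1 0 1

Derivation:
After press 1 at (0,4):
1 0 1 0 0
1 1 1 1 1
1 1 0 0 0

After press 2 at (0,2):
1 1 0 1 0
1 1 0 1 1
1 1 0 0 0

After press 3 at (1,2):
1 1 1 1 0
1 0 1 0 1
1 1 1 0 0

After press 4 at (1,3):
1 1 1 0 0
1 0 0 1 0
1 1 1 1 0

After press 5 at (1,1):
1 0 1 0 0
0 1 1 1 0
1 0 1 1 0

After press 6 at (1,1):
1 1 1 0 0
1 0 0 1 0
1 1 1 1 0

After press 7 at (0,0):
0 0 1 0 0
0 0 0 1 0
1 1 1 1 0

After press 8 at (2,4):
0 0 1 0 0
0 0 0 1 1
1 1 1 0 1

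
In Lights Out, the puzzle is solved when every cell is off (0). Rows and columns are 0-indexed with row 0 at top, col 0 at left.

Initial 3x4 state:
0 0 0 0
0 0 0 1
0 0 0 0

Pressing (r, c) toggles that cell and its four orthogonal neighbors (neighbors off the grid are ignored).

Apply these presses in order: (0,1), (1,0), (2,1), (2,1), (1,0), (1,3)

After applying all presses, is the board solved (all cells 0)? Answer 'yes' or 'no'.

After press 1 at (0,1):
1 1 1 0
0 1 0 1
0 0 0 0

After press 2 at (1,0):
0 1 1 0
1 0 0 1
1 0 0 0

After press 3 at (2,1):
0 1 1 0
1 1 0 1
0 1 1 0

After press 4 at (2,1):
0 1 1 0
1 0 0 1
1 0 0 0

After press 5 at (1,0):
1 1 1 0
0 1 0 1
0 0 0 0

After press 6 at (1,3):
1 1 1 1
0 1 1 0
0 0 0 1

Lights still on: 7

Answer: no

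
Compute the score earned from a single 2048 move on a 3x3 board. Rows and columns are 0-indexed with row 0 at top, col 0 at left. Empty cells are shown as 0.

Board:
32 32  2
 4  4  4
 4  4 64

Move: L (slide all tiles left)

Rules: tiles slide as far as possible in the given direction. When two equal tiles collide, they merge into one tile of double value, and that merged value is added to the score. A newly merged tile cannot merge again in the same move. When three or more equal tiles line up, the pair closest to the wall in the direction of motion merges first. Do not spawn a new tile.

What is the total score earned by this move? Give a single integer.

Slide left:
row 0: [32, 32, 2] -> [64, 2, 0]  score +64 (running 64)
row 1: [4, 4, 4] -> [8, 4, 0]  score +8 (running 72)
row 2: [4, 4, 64] -> [8, 64, 0]  score +8 (running 80)
Board after move:
64  2  0
 8  4  0
 8 64  0

Answer: 80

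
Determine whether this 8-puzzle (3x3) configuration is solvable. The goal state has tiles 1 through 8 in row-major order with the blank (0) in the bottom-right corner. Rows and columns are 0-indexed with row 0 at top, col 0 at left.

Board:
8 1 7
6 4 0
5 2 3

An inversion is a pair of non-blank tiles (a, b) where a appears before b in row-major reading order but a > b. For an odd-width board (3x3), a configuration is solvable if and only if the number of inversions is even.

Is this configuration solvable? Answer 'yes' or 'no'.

Inversions (pairs i<j in row-major order where tile[i] > tile[j] > 0): 20
20 is even, so the puzzle is solvable.

Answer: yes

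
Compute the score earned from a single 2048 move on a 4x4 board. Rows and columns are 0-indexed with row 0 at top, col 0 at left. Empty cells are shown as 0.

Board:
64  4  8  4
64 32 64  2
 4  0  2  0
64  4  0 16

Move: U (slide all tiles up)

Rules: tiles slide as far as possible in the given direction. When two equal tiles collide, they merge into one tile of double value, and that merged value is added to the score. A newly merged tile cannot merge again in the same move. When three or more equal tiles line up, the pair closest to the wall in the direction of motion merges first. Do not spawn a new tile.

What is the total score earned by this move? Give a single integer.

Answer: 128

Derivation:
Slide up:
col 0: [64, 64, 4, 64] -> [128, 4, 64, 0]  score +128 (running 128)
col 1: [4, 32, 0, 4] -> [4, 32, 4, 0]  score +0 (running 128)
col 2: [8, 64, 2, 0] -> [8, 64, 2, 0]  score +0 (running 128)
col 3: [4, 2, 0, 16] -> [4, 2, 16, 0]  score +0 (running 128)
Board after move:
128   4   8   4
  4  32  64   2
 64   4   2  16
  0   0   0   0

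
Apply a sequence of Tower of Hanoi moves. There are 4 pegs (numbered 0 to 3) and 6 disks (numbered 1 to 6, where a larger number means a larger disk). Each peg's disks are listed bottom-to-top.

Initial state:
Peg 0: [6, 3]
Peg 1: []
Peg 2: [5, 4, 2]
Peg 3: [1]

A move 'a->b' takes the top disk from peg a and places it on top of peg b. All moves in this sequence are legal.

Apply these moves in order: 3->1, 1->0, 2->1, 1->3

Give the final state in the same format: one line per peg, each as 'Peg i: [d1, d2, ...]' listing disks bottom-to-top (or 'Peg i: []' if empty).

After move 1 (3->1):
Peg 0: [6, 3]
Peg 1: [1]
Peg 2: [5, 4, 2]
Peg 3: []

After move 2 (1->0):
Peg 0: [6, 3, 1]
Peg 1: []
Peg 2: [5, 4, 2]
Peg 3: []

After move 3 (2->1):
Peg 0: [6, 3, 1]
Peg 1: [2]
Peg 2: [5, 4]
Peg 3: []

After move 4 (1->3):
Peg 0: [6, 3, 1]
Peg 1: []
Peg 2: [5, 4]
Peg 3: [2]

Answer: Peg 0: [6, 3, 1]
Peg 1: []
Peg 2: [5, 4]
Peg 3: [2]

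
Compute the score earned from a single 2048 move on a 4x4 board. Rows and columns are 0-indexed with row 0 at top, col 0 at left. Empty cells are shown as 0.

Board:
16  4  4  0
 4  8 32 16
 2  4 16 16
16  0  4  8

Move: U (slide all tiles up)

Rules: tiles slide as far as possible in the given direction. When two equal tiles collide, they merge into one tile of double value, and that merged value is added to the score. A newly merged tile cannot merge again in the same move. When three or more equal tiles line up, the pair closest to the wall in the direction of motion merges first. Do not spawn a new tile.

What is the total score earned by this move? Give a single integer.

Slide up:
col 0: [16, 4, 2, 16] -> [16, 4, 2, 16]  score +0 (running 0)
col 1: [4, 8, 4, 0] -> [4, 8, 4, 0]  score +0 (running 0)
col 2: [4, 32, 16, 4] -> [4, 32, 16, 4]  score +0 (running 0)
col 3: [0, 16, 16, 8] -> [32, 8, 0, 0]  score +32 (running 32)
Board after move:
16  4  4 32
 4  8 32  8
 2  4 16  0
16  0  4  0

Answer: 32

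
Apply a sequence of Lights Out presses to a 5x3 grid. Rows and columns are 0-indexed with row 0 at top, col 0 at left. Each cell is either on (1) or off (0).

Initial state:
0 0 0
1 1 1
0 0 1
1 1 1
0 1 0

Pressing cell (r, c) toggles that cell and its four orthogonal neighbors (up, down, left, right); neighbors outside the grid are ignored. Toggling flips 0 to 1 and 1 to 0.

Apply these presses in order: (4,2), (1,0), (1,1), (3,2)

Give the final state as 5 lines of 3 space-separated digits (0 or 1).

Answer: 1 1 0
1 1 0
1 1 0
1 0 1
0 0 0

Derivation:
After press 1 at (4,2):
0 0 0
1 1 1
0 0 1
1 1 0
0 0 1

After press 2 at (1,0):
1 0 0
0 0 1
1 0 1
1 1 0
0 0 1

After press 3 at (1,1):
1 1 0
1 1 0
1 1 1
1 1 0
0 0 1

After press 4 at (3,2):
1 1 0
1 1 0
1 1 0
1 0 1
0 0 0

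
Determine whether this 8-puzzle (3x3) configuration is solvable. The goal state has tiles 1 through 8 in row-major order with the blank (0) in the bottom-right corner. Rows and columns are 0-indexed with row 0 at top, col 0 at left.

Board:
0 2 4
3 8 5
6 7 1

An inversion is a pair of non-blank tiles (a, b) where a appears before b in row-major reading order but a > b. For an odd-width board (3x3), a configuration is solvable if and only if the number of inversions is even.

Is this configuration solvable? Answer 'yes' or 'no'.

Answer: no

Derivation:
Inversions (pairs i<j in row-major order where tile[i] > tile[j] > 0): 11
11 is odd, so the puzzle is not solvable.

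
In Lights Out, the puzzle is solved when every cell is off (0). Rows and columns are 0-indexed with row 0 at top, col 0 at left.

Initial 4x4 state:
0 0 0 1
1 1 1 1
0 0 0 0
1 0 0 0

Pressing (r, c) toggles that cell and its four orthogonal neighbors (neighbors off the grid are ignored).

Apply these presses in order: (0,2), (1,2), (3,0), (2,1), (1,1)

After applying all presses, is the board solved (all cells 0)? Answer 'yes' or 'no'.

Answer: yes

Derivation:
After press 1 at (0,2):
0 1 1 0
1 1 0 1
0 0 0 0
1 0 0 0

After press 2 at (1,2):
0 1 0 0
1 0 1 0
0 0 1 0
1 0 0 0

After press 3 at (3,0):
0 1 0 0
1 0 1 0
1 0 1 0
0 1 0 0

After press 4 at (2,1):
0 1 0 0
1 1 1 0
0 1 0 0
0 0 0 0

After press 5 at (1,1):
0 0 0 0
0 0 0 0
0 0 0 0
0 0 0 0

Lights still on: 0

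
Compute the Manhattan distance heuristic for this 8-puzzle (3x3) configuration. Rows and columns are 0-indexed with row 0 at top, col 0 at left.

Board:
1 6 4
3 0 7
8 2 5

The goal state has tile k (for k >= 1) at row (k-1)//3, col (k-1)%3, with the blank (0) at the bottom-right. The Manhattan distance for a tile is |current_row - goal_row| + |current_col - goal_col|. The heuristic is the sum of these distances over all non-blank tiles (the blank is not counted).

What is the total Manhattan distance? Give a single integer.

Tile 1: (0,0)->(0,0) = 0
Tile 6: (0,1)->(1,2) = 2
Tile 4: (0,2)->(1,0) = 3
Tile 3: (1,0)->(0,2) = 3
Tile 7: (1,2)->(2,0) = 3
Tile 8: (2,0)->(2,1) = 1
Tile 2: (2,1)->(0,1) = 2
Tile 5: (2,2)->(1,1) = 2
Sum: 0 + 2 + 3 + 3 + 3 + 1 + 2 + 2 = 16

Answer: 16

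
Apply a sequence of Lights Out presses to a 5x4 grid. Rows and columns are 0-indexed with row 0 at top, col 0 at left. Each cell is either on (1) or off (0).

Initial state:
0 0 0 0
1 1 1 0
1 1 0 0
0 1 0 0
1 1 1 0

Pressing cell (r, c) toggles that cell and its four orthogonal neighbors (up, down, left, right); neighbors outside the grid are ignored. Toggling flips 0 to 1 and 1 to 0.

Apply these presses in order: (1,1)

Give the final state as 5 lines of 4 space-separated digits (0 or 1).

After press 1 at (1,1):
0 1 0 0
0 0 0 0
1 0 0 0
0 1 0 0
1 1 1 0

Answer: 0 1 0 0
0 0 0 0
1 0 0 0
0 1 0 0
1 1 1 0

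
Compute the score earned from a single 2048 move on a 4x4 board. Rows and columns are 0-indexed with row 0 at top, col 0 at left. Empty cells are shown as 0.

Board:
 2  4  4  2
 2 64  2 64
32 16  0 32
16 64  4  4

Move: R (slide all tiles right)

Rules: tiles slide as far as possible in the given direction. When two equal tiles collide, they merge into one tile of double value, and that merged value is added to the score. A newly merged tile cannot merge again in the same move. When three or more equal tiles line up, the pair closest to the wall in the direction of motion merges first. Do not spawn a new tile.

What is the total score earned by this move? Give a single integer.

Answer: 16

Derivation:
Slide right:
row 0: [2, 4, 4, 2] -> [0, 2, 8, 2]  score +8 (running 8)
row 1: [2, 64, 2, 64] -> [2, 64, 2, 64]  score +0 (running 8)
row 2: [32, 16, 0, 32] -> [0, 32, 16, 32]  score +0 (running 8)
row 3: [16, 64, 4, 4] -> [0, 16, 64, 8]  score +8 (running 16)
Board after move:
 0  2  8  2
 2 64  2 64
 0 32 16 32
 0 16 64  8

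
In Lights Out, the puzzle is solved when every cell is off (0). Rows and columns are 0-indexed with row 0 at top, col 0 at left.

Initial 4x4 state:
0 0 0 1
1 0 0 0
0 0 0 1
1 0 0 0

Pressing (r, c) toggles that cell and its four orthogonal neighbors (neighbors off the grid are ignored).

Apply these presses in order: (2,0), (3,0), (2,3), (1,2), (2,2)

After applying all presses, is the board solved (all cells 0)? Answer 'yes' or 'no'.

After press 1 at (2,0):
0 0 0 1
0 0 0 0
1 1 0 1
0 0 0 0

After press 2 at (3,0):
0 0 0 1
0 0 0 0
0 1 0 1
1 1 0 0

After press 3 at (2,3):
0 0 0 1
0 0 0 1
0 1 1 0
1 1 0 1

After press 4 at (1,2):
0 0 1 1
0 1 1 0
0 1 0 0
1 1 0 1

After press 5 at (2,2):
0 0 1 1
0 1 0 0
0 0 1 1
1 1 1 1

Lights still on: 9

Answer: no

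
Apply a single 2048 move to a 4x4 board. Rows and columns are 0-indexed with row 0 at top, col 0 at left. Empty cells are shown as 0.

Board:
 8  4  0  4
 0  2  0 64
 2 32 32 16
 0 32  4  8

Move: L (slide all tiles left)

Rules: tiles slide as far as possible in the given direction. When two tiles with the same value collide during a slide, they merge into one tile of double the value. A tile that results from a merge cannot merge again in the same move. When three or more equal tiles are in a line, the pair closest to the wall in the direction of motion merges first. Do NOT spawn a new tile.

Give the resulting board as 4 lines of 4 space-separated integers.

Answer:  8  8  0  0
 2 64  0  0
 2 64 16  0
32  4  8  0

Derivation:
Slide left:
row 0: [8, 4, 0, 4] -> [8, 8, 0, 0]
row 1: [0, 2, 0, 64] -> [2, 64, 0, 0]
row 2: [2, 32, 32, 16] -> [2, 64, 16, 0]
row 3: [0, 32, 4, 8] -> [32, 4, 8, 0]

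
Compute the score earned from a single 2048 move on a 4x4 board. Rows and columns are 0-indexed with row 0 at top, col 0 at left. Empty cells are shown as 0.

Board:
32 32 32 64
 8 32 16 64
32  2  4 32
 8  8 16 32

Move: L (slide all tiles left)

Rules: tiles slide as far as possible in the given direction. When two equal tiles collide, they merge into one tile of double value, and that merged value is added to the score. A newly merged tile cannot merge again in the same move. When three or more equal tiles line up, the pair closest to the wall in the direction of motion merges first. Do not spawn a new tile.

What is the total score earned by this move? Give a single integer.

Slide left:
row 0: [32, 32, 32, 64] -> [64, 32, 64, 0]  score +64 (running 64)
row 1: [8, 32, 16, 64] -> [8, 32, 16, 64]  score +0 (running 64)
row 2: [32, 2, 4, 32] -> [32, 2, 4, 32]  score +0 (running 64)
row 3: [8, 8, 16, 32] -> [16, 16, 32, 0]  score +16 (running 80)
Board after move:
64 32 64  0
 8 32 16 64
32  2  4 32
16 16 32  0

Answer: 80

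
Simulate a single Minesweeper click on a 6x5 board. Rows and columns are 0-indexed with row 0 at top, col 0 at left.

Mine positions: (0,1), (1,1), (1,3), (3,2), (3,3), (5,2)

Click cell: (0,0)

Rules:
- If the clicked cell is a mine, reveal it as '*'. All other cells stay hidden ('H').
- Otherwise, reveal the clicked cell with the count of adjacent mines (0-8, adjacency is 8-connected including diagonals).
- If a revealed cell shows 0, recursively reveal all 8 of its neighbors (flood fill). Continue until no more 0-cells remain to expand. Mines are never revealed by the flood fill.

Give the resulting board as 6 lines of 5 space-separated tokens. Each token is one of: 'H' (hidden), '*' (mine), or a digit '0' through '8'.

2 H H H H
H H H H H
H H H H H
H H H H H
H H H H H
H H H H H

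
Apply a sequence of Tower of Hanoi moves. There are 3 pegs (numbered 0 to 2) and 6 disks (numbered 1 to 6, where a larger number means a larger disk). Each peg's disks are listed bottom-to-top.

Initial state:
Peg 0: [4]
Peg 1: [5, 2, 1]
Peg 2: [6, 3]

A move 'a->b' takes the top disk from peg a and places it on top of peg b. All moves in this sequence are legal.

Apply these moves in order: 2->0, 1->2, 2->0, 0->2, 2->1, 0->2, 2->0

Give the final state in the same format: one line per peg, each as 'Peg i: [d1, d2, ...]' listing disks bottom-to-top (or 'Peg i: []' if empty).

Answer: Peg 0: [4, 3]
Peg 1: [5, 2, 1]
Peg 2: [6]

Derivation:
After move 1 (2->0):
Peg 0: [4, 3]
Peg 1: [5, 2, 1]
Peg 2: [6]

After move 2 (1->2):
Peg 0: [4, 3]
Peg 1: [5, 2]
Peg 2: [6, 1]

After move 3 (2->0):
Peg 0: [4, 3, 1]
Peg 1: [5, 2]
Peg 2: [6]

After move 4 (0->2):
Peg 0: [4, 3]
Peg 1: [5, 2]
Peg 2: [6, 1]

After move 5 (2->1):
Peg 0: [4, 3]
Peg 1: [5, 2, 1]
Peg 2: [6]

After move 6 (0->2):
Peg 0: [4]
Peg 1: [5, 2, 1]
Peg 2: [6, 3]

After move 7 (2->0):
Peg 0: [4, 3]
Peg 1: [5, 2, 1]
Peg 2: [6]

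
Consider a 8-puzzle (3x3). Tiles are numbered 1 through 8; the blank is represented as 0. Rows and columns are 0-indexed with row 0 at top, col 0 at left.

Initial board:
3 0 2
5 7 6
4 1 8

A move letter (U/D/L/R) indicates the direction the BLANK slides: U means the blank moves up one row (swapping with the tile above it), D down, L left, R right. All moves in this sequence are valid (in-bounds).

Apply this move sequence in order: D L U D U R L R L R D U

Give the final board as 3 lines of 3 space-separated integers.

After move 1 (D):
3 7 2
5 0 6
4 1 8

After move 2 (L):
3 7 2
0 5 6
4 1 8

After move 3 (U):
0 7 2
3 5 6
4 1 8

After move 4 (D):
3 7 2
0 5 6
4 1 8

After move 5 (U):
0 7 2
3 5 6
4 1 8

After move 6 (R):
7 0 2
3 5 6
4 1 8

After move 7 (L):
0 7 2
3 5 6
4 1 8

After move 8 (R):
7 0 2
3 5 6
4 1 8

After move 9 (L):
0 7 2
3 5 6
4 1 8

After move 10 (R):
7 0 2
3 5 6
4 1 8

After move 11 (D):
7 5 2
3 0 6
4 1 8

After move 12 (U):
7 0 2
3 5 6
4 1 8

Answer: 7 0 2
3 5 6
4 1 8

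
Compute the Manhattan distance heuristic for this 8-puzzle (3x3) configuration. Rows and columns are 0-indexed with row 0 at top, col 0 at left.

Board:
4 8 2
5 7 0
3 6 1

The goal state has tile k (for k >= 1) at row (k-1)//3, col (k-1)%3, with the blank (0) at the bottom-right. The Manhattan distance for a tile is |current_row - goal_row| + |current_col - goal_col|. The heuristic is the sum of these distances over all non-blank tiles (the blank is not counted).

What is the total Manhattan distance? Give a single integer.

Tile 4: at (0,0), goal (1,0), distance |0-1|+|0-0| = 1
Tile 8: at (0,1), goal (2,1), distance |0-2|+|1-1| = 2
Tile 2: at (0,2), goal (0,1), distance |0-0|+|2-1| = 1
Tile 5: at (1,0), goal (1,1), distance |1-1|+|0-1| = 1
Tile 7: at (1,1), goal (2,0), distance |1-2|+|1-0| = 2
Tile 3: at (2,0), goal (0,2), distance |2-0|+|0-2| = 4
Tile 6: at (2,1), goal (1,2), distance |2-1|+|1-2| = 2
Tile 1: at (2,2), goal (0,0), distance |2-0|+|2-0| = 4
Sum: 1 + 2 + 1 + 1 + 2 + 4 + 2 + 4 = 17

Answer: 17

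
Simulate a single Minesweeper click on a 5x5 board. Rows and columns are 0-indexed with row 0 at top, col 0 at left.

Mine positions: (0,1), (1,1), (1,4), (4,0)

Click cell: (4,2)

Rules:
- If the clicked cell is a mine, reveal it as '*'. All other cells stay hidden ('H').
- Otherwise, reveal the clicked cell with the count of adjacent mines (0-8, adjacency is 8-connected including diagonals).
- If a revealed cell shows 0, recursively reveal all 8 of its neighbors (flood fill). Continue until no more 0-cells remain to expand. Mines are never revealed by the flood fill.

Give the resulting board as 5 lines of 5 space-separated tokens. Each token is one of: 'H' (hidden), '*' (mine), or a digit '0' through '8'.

H H H H H
H H H H H
H 1 1 1 1
H 1 0 0 0
H 1 0 0 0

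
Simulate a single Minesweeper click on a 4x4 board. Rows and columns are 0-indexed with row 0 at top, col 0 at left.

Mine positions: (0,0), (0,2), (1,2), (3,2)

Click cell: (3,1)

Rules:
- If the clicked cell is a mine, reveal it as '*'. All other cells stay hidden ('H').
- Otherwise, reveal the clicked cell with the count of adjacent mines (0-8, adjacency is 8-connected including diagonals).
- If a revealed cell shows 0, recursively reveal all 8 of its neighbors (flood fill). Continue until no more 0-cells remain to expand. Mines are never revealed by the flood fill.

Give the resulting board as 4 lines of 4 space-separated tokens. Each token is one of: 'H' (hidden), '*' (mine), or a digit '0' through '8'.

H H H H
H H H H
H H H H
H 1 H H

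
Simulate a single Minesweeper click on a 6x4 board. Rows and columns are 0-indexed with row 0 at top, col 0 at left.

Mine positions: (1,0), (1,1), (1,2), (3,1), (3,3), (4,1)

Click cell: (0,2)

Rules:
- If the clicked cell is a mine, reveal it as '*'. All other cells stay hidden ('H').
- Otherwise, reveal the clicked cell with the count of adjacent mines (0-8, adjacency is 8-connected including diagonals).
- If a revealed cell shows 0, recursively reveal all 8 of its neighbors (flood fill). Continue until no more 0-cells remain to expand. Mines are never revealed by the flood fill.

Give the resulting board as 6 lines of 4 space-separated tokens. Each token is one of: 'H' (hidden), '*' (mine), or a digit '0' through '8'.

H H 2 H
H H H H
H H H H
H H H H
H H H H
H H H H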